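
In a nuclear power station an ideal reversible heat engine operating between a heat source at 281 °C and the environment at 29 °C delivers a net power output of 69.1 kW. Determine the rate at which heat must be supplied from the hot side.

Q̇_H ≈ 152.0 kW

T_H = 281 °C → 281 + 273.15 = 554.15 K.
T_C = 29 °C → 29 + 273.15 = 302.15 K.
For a reversible engine, η = 1 − T_C/T_H = 1 − 302.15/554.15 = 0.4548.
Q_H = W/η = 69.1/0.4548 = 152.0 kW.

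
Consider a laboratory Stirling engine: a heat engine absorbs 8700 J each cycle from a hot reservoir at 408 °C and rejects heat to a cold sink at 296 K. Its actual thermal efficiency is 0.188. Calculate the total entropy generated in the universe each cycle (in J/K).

ΔS_univ ≈ 11.1 J/K

T_H = 408 °C → 408 + 273.15 = 681.15 K.
W = η·Q_H = 0.188 × 8700 = 1636 J, so Q_C = Q_H − W = 7064 J.
Entropy balance on the reservoirs: −Q_H/T_H = -12.77 J/K, +Q_C/T_C = 23.87 J/K.
ΔS_univ = −Q_H/T_H + Q_C/T_C = 11.1 J/K (> 0, since η = 0.188 < η_Carnot = 0.565).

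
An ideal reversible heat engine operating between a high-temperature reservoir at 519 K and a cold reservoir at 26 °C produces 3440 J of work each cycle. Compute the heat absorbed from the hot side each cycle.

Q_H ≈ 8121 J

T_C = 26 °C → 26 + 273.15 = 299.15 K.
The Carnot efficiency is η = 1 − T_C/T_H = 1 − 299.15/519.00 = 0.4236.
Q_H = W/η = 3440/0.4236 = 8121 J.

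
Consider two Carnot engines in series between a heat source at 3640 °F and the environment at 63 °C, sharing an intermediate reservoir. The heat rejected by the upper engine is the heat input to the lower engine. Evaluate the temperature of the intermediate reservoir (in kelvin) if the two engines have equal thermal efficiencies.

T_H = 3640 °F → (3640 − 32) × 5/9 = 2004.44 °C = 2277.59 K.
T_C = 63 °C → 63 + 273.15 = 336.15 K.
Equal efficiencies require 1 − T_m/T_H = 1 − T_C/T_m, i.e. T_m/T_H = T_C/T_m, so T_m = √(T_H·T_C) = √(2277.59 × 336.15) = 875.0 K.

T_m ≈ 875.0 K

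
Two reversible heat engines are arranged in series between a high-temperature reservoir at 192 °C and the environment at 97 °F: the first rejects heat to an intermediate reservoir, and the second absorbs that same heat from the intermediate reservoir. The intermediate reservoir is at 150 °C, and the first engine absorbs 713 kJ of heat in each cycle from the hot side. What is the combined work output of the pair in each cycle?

T_H = 192 °C → 192 + 273.15 = 465.15 K.
T_C = 97 °F → (97 − 32) × 5/9 = 36.11 °C = 309.26 K.
Two reversible stages in series are equivalent to a single Carnot engine between T_H and T_C, so η_total = 1 − T_C/T_H = 1 − 309.26/465.15 = 0.3351.
W_total = η_total · Q_H = 0.3351 × 713 = 239 kJ.

W_total ≈ 239 kJ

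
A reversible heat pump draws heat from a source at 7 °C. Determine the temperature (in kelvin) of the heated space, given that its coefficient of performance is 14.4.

T_H ≈ 301 K

T_C = 7 °C → 7 + 273.15 = 280.15 K.
COP_HP = T_H/(T_H − T_C) ⇒ T_H = T_C·COP_HP/(COP_HP − 1) = 280.15 × 14.4/(14.4 − 1) = 301 K.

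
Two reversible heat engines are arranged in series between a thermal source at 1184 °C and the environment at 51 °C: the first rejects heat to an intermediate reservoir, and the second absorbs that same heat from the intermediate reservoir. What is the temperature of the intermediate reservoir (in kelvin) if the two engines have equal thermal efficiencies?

T_m ≈ 687 K

T_H = 1184 °C → 1184 + 273.15 = 1457.15 K.
T_C = 51 °C → 51 + 273.15 = 324.15 K.
Equal efficiencies require 1 − T_m/T_H = 1 − T_C/T_m, i.e. T_m/T_H = T_C/T_m, so T_m = √(T_H·T_C) = √(1457.15 × 324.15) = 687 K.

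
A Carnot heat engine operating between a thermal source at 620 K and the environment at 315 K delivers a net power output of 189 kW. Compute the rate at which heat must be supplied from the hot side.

Q̇_H ≈ 384.2 kW

η_rev = 1 − T_C/T_H = 1 − 315.00/620.00 = 0.4919.
Q_H = W/η = 189/0.4919 = 384.2 kW.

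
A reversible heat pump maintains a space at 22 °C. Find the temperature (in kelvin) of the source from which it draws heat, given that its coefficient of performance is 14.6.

T_C ≈ 274.9 K

T_H = 22 °C → 22 + 273.15 = 295.15 K.
COP_HP = T_H/(T_H − T_C) ⇒ T_C = T_H·(COP_HP − 1)/COP_HP = 295.15 × (14.6 − 1)/14.6 = 274.9 K.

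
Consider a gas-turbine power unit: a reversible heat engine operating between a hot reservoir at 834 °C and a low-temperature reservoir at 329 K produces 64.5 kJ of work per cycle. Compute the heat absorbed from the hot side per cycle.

Q_H ≈ 91.8 kJ

T_H = 834 °C → 834 + 273.15 = 1107.15 K.
For a reversible engine, η = 1 − T_C/T_H = 1 − 329.00/1107.15 = 0.7028.
Q_H = W/η = 64.5/0.7028 = 91.8 kJ.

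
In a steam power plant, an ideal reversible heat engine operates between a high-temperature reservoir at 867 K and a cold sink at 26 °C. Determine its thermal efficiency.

T_C = 26 °C → 26 + 273.15 = 299.15 K.
η_rev = 1 − T_C/T_H = 1 − 299.15/867.00 = 0.655.

η ≈ 0.655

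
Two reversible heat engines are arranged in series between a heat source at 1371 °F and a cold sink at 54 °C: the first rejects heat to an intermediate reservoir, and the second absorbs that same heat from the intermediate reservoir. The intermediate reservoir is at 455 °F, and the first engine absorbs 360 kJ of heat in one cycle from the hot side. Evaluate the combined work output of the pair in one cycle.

W_total ≈ 244 kJ

T_H = 1371 °F → (1371 − 32) × 5/9 = 743.89 °C = 1017.04 K.
T_C = 54 °C → 54 + 273.15 = 327.15 K.
Two reversible stages in series are equivalent to a single Carnot engine between T_H and T_C, so η_total = 1 − T_C/T_H = 1 − 327.15/1017.04 = 0.6783.
W_total = η_total · Q_H = 0.6783 × 360 = 244 kJ.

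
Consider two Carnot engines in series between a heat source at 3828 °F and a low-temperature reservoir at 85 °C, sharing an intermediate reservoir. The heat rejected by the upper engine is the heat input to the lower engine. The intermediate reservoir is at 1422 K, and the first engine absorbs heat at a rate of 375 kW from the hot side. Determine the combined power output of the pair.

T_H = 3828 °F → (3828 − 32) × 5/9 = 2108.89 °C = 2382.04 K.
T_C = 85 °C → 85 + 273.15 = 358.15 K.
Two reversible stages in series are equivalent to a single Carnot engine between T_H and T_C, so η_total = 1 − T_C/T_H = 1 − 358.15/2382.04 = 0.8496.
W_total = η_total · Q_H = 0.8496 × 375 = 319 kW.

Ẇ_total ≈ 319 kW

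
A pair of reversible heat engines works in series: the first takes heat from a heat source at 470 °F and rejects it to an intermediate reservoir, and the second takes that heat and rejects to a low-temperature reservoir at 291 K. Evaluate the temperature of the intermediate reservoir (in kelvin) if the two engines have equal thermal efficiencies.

T_m ≈ 387.7 K

T_H = 470 °F → (470 − 32) × 5/9 = 243.33 °C = 516.48 K.
Equal efficiencies require 1 − T_m/T_H = 1 − T_C/T_m, i.e. T_m/T_H = T_C/T_m, so T_m = √(T_H·T_C) = √(516.48 × 291.00) = 387.7 K.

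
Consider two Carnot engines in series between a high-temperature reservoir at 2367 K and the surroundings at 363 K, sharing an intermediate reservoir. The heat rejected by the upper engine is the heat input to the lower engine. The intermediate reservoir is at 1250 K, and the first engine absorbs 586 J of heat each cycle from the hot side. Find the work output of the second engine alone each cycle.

W₂ ≈ 219.6 J

Heat entering the second stage: Q_m = Q_H·(T_m/T_H) = 586 × 1250.00/2367.00 = 309.5 J.
Second-stage efficiency η₂ = 1 − T_C/T_m = 1 − 363.00/1250.00 = 0.7096, so W₂ = η₂·Q_m = 219.6 J.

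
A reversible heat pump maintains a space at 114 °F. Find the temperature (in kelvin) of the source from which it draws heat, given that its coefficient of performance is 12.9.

T_C ≈ 294 K

T_H = 114 °F → (114 − 32) × 5/9 = 45.56 °C = 318.71 K.
COP_HP = T_H/(T_H − T_C) ⇒ T_C = T_H·(COP_HP − 1)/COP_HP = 318.71 × (12.9 − 1)/12.9 = 294 K.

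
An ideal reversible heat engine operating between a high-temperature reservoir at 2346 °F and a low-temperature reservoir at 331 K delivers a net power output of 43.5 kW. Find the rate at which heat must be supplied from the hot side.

Q̇_H ≈ 55.2 kW

T_H = 2346 °F → (2346 − 32) × 5/9 = 1285.56 °C = 1558.71 K.
Carnot efficiency: η = 1 − T_C/T_H = 1 − 331.00/1558.71 = 0.7876.
Q_H = W/η = 43.5/0.7876 = 55.2 kW.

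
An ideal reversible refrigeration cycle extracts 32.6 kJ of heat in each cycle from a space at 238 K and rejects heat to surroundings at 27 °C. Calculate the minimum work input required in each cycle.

W_in ≈ 8.51 kJ

T_H = 27 °C → 27 + 273.15 = 300.15 K.
Carnot COP: COP_R = T_C/(T_H − T_C) = 238.00/62.15 = 3.8294.
W = Q_C/COP_R = 32.6/3.8294 = 8.51 kJ.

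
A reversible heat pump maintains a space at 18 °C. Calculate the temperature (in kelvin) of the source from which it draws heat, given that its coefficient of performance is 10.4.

T_C ≈ 263 K

T_H = 18 °C → 18 + 273.15 = 291.15 K.
COP_HP = T_H/(T_H − T_C) ⇒ T_C = T_H·(COP_HP − 1)/COP_HP = 291.15 × (10.4 − 1)/10.4 = 263 K.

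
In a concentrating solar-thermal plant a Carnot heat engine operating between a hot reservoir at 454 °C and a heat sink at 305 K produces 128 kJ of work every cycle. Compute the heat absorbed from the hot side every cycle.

T_H = 454 °C → 454 + 273.15 = 727.15 K.
Since the cycle is reversible, η = 1 − T_C/T_H = 1 − 305.00/727.15 = 0.5806.
Q_H = W/η = 128/0.5806 = 220 kJ.

Q_H ≈ 220 kJ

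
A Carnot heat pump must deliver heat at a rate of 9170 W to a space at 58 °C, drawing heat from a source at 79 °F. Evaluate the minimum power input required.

Ẇ_in ≈ 883 W

T_H = 58 °C → 58 + 273.15 = 331.15 K.
T_C = 79 °F → (79 − 32) × 5/9 = 26.11 °C = 299.26 K.
COP_HP = T_H/(T_H − T_C) = 331.15/31.89 = 10.3845.
W = Q_H/COP_HP = 9170/10.3845 = 883 W.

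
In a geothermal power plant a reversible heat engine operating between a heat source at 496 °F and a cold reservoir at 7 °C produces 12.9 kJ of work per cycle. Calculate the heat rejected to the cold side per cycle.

Q_C ≈ 14.4 kJ

T_H = 496 °F → (496 − 32) × 5/9 = 257.78 °C = 530.93 K.
T_C = 7 °C → 7 + 273.15 = 280.15 K.
For a reversible engine, η = 1 − T_C/T_H = 1 − 280.15/530.93 = 0.4723.
Since Q_C/Q_H = T_C/T_H and Q_H = W/η, Q_C = W·T_C/(T_H − T_C) = 12.9 × 280.15/250.78 = 14.4 kJ.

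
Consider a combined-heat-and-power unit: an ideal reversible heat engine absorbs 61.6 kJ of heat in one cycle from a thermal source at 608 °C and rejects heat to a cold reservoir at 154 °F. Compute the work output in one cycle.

T_H = 608 °C → 608 + 273.15 = 881.15 K.
T_C = 154 °F → (154 − 32) × 5/9 = 67.78 °C = 340.93 K.
The Carnot efficiency is η = 1 − T_C/T_H = 1 − 340.93/881.15 = 0.6131.
W = η·Q_H = 0.6131 × 61.6 = 37.8 kJ.

W ≈ 37.8 kJ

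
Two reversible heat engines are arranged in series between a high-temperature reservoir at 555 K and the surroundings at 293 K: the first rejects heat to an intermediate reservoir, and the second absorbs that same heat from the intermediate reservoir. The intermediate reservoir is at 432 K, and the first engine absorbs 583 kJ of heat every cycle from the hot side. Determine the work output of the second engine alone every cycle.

W₂ ≈ 146 kJ

Heat entering the second stage: Q_m = Q_H·(T_m/T_H) = 583 × 432.00/555.00 = 454 kJ.
Second-stage efficiency η₂ = 1 − T_C/T_m = 1 − 293.00/432.00 = 0.3218, so W₂ = η₂·Q_m = 146 kJ.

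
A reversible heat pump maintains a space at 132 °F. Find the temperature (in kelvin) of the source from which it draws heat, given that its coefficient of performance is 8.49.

T_C ≈ 290 K

T_H = 132 °F → (132 − 32) × 5/9 = 55.56 °C = 328.71 K.
COP_HP = T_H/(T_H − T_C) ⇒ T_C = T_H·(COP_HP − 1)/COP_HP = 328.71 × (8.49 − 1)/8.49 = 290 K.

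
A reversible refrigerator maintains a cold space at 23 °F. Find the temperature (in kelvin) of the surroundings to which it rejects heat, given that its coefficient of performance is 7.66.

T_C = 23 °F → (23 − 32) × 5/9 = -5.00 °C = 268.15 K.
COP_R = T_C/(T_H − T_C) ⇒ T_H = T_C·(1 + 1/COP_R) = 268.15 × (1 + 1/7.66) = 303 K.

T_H ≈ 303 K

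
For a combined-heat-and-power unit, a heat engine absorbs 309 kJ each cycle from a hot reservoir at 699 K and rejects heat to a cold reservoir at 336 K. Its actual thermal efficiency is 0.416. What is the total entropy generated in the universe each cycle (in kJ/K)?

W = η·Q_H = 0.416 × 309 = 128.5 kJ, so Q_C = Q_H − W = 180.5 kJ.
The hot reservoir loses entropy Q_H/T_H = 309/699.00 = 0.4421 kJ/K; the cold reservoir gains Q_C/T_C = 180.5/336.00 = 0.5371 kJ/K.
ΔS_univ = −Q_H/T_H + Q_C/T_C = 0.0950 kJ/K (> 0, since η = 0.416 < η_Carnot = 0.519).

ΔS_univ ≈ 0.0950 kJ/K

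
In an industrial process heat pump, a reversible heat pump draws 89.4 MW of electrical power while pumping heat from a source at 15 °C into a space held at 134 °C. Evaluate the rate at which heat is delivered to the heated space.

Q̇_H ≈ 306 MW

T_H = 134 °C → 134 + 273.15 = 407.15 K.
T_C = 15 °C → 15 + 273.15 = 288.15 K.
The Carnot heat-pump COP is COP_HP = T_H/(T_H − T_C) = 407.15/119.00 = 3.4214.
Q_H = COP_HP · W = 3.4214 × 89.4 = 306 MW.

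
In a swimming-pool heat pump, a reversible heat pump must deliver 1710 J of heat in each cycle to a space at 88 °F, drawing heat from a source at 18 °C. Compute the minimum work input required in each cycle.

T_H = 88 °F → (88 − 32) × 5/9 = 31.11 °C = 304.26 K.
T_C = 18 °C → 18 + 273.15 = 291.15 K.
For a reversible heat pump, COP_HP = T_H/(T_H − T_C) = 304.26/13.11 = 23.2064.
W = Q_H/COP_HP = 1710/23.2064 = 73.7 J.

W_in ≈ 73.7 J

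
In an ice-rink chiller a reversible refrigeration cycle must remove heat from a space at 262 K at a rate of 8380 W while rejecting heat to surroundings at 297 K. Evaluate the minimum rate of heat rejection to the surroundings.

For a reversible cycle Q_H/Q_C = T_H/T_C, so Q_H = Q_C·T_H/T_C = 8380 × 297.00/262.00 = 9500 W.

Q̇_H ≈ 9500 W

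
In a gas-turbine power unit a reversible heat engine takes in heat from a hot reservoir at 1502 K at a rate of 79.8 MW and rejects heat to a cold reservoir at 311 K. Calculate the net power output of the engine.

Carnot efficiency: η = 1 − T_C/T_H = 1 − 311.00/1502.00 = 0.7929.
W = η·Q_H = 0.7929 × 79.8 = 63.3 MW.

Ẇ ≈ 63.3 MW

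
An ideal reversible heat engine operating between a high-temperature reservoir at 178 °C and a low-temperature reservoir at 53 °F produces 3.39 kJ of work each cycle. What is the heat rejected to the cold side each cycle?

Q_C ≈ 5.80 kJ

T_H = 178 °C → 178 + 273.15 = 451.15 K.
T_C = 53 °F → (53 − 32) × 5/9 = 11.67 °C = 284.82 K.
Carnot efficiency: η = 1 − T_C/T_H = 1 − 284.82/451.15 = 0.3687.
Since Q_C/Q_H = T_C/T_H and Q_H = W/η, Q_C = W·T_C/(T_H − T_C) = 3.39 × 284.82/166.33 = 5.80 kJ.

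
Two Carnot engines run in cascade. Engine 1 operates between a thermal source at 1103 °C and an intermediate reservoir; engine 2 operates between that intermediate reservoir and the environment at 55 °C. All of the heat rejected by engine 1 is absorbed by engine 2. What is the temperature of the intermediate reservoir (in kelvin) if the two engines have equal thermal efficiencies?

T_H = 1103 °C → 1103 + 273.15 = 1376.15 K.
T_C = 55 °C → 55 + 273.15 = 328.15 K.
Equal efficiencies require 1 − T_m/T_H = 1 − T_C/T_m, i.e. T_m/T_H = T_C/T_m, so T_m = √(T_H·T_C) = √(1376.15 × 328.15) = 672 K.

T_m ≈ 672 K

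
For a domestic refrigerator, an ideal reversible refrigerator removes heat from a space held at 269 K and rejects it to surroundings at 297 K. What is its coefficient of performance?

Carnot COP: COP_R = T_C/(T_H − T_C) = 269.00/(297.00 − 269.00) = 9.61.

COP_R ≈ 9.61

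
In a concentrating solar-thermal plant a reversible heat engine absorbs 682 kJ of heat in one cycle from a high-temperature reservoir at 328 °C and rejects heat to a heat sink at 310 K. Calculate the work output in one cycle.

W ≈ 330.3 kJ

T_H = 328 °C → 328 + 273.15 = 601.15 K.
η_rev = 1 − T_C/T_H = 1 − 310.00/601.15 = 0.4843.
W = η·Q_H = 0.4843 × 682 = 330.3 kJ.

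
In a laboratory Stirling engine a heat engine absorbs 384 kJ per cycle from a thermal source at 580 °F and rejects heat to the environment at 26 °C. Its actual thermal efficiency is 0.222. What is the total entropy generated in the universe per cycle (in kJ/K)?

ΔS_univ ≈ 0.334 kJ/K

T_H = 580 °F → (580 − 32) × 5/9 = 304.44 °C = 577.59 K.
T_C = 26 °C → 26 + 273.15 = 299.15 K.
W = η·Q_H = 0.222 × 384 = 85.25 kJ, so Q_C = Q_H − W = 298.8 kJ.
Reservoir entropy changes: ΔS_H = −Q_H/T_H = −384/577.59 = -0.6648 kJ/K and ΔS_C = +Q_C/T_C = 298.8/299.15 = 0.9987 kJ/K.
ΔS_univ = −Q_H/T_H + Q_C/T_C = 0.334 kJ/K (> 0, since η = 0.222 < η_Carnot = 0.482).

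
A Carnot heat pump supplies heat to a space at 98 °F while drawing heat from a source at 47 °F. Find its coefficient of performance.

COP_HP ≈ 10.93

T_H = 98 °F → (98 − 32) × 5/9 = 36.67 °C = 309.82 K.
T_C = 47 °F → (47 − 32) × 5/9 = 8.33 °C = 281.48 K.
COP_HP = T_H/(T_H − T_C) = 309.82/(309.82 − 281.48) = 10.93.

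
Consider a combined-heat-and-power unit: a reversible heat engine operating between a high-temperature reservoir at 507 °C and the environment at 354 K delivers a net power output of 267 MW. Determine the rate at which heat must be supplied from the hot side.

Q̇_H ≈ 489 MW

T_H = 507 °C → 507 + 273.15 = 780.15 K.
For a reversible engine, η = 1 − T_C/T_H = 1 − 354.00/780.15 = 0.5462.
Q_H = W/η = 267/0.5462 = 489 MW.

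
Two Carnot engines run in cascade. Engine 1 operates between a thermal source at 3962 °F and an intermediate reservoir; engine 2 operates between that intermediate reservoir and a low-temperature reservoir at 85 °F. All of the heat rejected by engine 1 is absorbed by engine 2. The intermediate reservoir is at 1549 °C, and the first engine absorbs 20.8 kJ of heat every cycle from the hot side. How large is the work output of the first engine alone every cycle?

W₁ ≈ 5.371 kJ

T_H = 3962 °F → (3962 − 32) × 5/9 = 2183.33 °C = 2456.48 K.
T_C = 85 °F → (85 − 32) × 5/9 = 29.44 °C = 302.59 K.
T_m = 1549 °C → 1549 + 273.15 = 1822.15 K.
First-stage efficiency η₁ = 1 − T_m/T_H = 1 − 1822.15/2456.48 = 0.2582.
W₁ = η₁·Q_H = 0.2582 × 20.8 = 5.371 kJ.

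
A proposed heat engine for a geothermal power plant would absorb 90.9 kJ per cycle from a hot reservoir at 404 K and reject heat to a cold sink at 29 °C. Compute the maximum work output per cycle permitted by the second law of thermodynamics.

T_C = 29 °C → 29 + 273.15 = 302.15 K.
No engine can exceed the Carnot limit: η_max = 1 − T_C/T_H = 1 − 302.15/404.00 = 0.2521.
W_max = η_max · Q_H = 0.2521 × 90.9 = 22.9 kJ.

W_max ≈ 22.9 kJ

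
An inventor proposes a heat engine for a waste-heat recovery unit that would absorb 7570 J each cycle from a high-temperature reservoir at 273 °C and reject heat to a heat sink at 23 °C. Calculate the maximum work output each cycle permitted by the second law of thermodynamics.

W_max ≈ 3470 J

T_H = 273 °C → 273 + 273.15 = 546.15 K.
T_C = 23 °C → 23 + 273.15 = 296.15 K.
The upper bound on efficiency is η_max = 1 − T_C/T_H = 1 − 296.15/546.15 = 0.4577.
W_max = η_max · Q_H = 0.4577 × 7570 = 3470 J.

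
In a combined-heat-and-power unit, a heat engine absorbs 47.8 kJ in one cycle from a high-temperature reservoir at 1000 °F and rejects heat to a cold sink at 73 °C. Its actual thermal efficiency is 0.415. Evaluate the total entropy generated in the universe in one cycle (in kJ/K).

T_H = 1000 °F → (1000 − 32) × 5/9 = 537.78 °C = 810.93 K.
T_C = 73 °C → 73 + 273.15 = 346.15 K.
W = η·Q_H = 0.415 × 47.8 = 19.84 kJ, so Q_C = Q_H − W = 27.96 kJ.
Reservoir entropy changes: ΔS_H = −Q_H/T_H = −47.8/810.93 = -0.05894 kJ/K and ΔS_C = +Q_C/T_C = 27.96/346.15 = 0.08078 kJ/K.
ΔS_univ = −Q_H/T_H + Q_C/T_C = 0.0218 kJ/K (> 0, since η = 0.415 < η_Carnot = 0.573).

ΔS_univ ≈ 0.0218 kJ/K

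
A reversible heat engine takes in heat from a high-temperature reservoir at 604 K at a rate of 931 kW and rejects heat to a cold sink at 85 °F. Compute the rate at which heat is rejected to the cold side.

T_C = 85 °F → (85 − 32) × 5/9 = 29.44 °C = 302.59 K.
Carnot efficiency: η = 1 − T_C/T_H = 1 − 302.59/604.00 = 0.4990.
For a reversible cycle Q_C/Q_H = T_C/T_H, so Q_C = 931 × 302.59/604.00 = 466 kW.

Q̇_C ≈ 466 kW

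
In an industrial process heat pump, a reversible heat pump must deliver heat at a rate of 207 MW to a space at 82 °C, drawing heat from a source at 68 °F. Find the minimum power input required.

T_H = 82 °C → 82 + 273.15 = 355.15 K.
T_C = 68 °F → (68 − 32) × 5/9 = 20.00 °C = 293.15 K.
COP_HP = T_H/(T_H − T_C) = 355.15/62.00 = 5.7282.
W = Q_H/COP_HP = 207/5.7282 = 36.14 MW.

Ẇ_in ≈ 36.14 MW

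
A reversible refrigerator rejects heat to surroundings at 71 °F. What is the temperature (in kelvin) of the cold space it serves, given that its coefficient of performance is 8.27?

T_H = 71 °F → (71 − 32) × 5/9 = 21.67 °C = 294.82 K.
COP_R = T_C/(T_H − T_C) ⇒ T_C = T_H·COP_R/(1 + COP_R) = 294.82 × 8.27/(1 + 8.27) = 263 K.

T_C ≈ 263 K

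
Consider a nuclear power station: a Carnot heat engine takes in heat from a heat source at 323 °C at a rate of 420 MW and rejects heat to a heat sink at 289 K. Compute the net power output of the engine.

Ẇ ≈ 216 MW

T_H = 323 °C → 323 + 273.15 = 596.15 K.
Since the cycle is reversible, η = 1 − T_C/T_H = 1 − 289.00/596.15 = 0.5152.
W = η·Q_H = 0.5152 × 420 = 216 MW.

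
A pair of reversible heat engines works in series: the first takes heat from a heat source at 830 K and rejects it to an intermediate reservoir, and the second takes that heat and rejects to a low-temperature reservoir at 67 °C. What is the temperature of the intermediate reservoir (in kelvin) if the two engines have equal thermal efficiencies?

T_m ≈ 531 K

T_C = 67 °C → 67 + 273.15 = 340.15 K.
Equal efficiencies require 1 − T_m/T_H = 1 − T_C/T_m, i.e. T_m/T_H = T_C/T_m, so T_m = √(T_H·T_C) = √(830.00 × 340.15) = 531 K.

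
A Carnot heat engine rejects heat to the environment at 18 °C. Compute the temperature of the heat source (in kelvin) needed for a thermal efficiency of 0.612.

T_C = 18 °C → 18 + 273.15 = 291.15 K.
From η = 1 − T_C/T_H, solving for T_H gives T_H = T_C/(1 − η) = 291.15/(1 − 0.612) = 750 K.

T_H ≈ 750 K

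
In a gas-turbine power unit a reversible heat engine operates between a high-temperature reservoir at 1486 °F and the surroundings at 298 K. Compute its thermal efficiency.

T_H = 1486 °F → (1486 − 32) × 5/9 = 807.78 °C = 1080.93 K.
Carnot efficiency: η = 1 − T_C/T_H = 1 − 298.00/1080.93 = 0.724.

η ≈ 0.724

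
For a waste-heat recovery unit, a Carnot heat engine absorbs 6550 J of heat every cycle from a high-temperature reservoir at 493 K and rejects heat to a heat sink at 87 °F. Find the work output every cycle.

W ≈ 2510 J

T_C = 87 °F → (87 − 32) × 5/9 = 30.56 °C = 303.71 K.
η_rev = 1 − T_C/T_H = 1 − 303.71/493.00 = 0.3840.
W = η·Q_H = 0.3840 × 6550 = 2510 J.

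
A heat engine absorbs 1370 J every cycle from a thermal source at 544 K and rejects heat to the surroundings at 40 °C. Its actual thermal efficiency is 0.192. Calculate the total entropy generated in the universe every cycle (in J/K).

T_C = 40 °C → 40 + 273.15 = 313.15 K.
W = η·Q_H = 0.192 × 1370 = 263.0 J, so Q_C = Q_H − W = 1107 J.
The hot reservoir loses entropy Q_H/T_H = 1370/544.00 = 2.518 J/K; the cold reservoir gains Q_C/T_C = 1107/313.15 = 3.535 J/K.
ΔS_univ = −Q_H/T_H + Q_C/T_C = 1.02 J/K (> 0, since η = 0.192 < η_Carnot = 0.424).

ΔS_univ ≈ 1.02 J/K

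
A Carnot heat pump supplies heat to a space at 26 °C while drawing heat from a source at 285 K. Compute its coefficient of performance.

COP_HP ≈ 21.14

T_H = 26 °C → 26 + 273.15 = 299.15 K.
Reversible heating COP: COP_HP = T_H/(T_H − T_C) = 299.15/(299.15 − 285.00) = 21.14.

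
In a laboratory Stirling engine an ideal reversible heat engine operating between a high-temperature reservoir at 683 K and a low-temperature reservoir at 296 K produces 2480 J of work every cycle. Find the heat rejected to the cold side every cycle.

The Carnot efficiency is η = 1 − T_C/T_H = 1 − 296.00/683.00 = 0.5666.
Since Q_C/Q_H = T_C/T_H and Q_H = W/η, Q_C = W·T_C/(T_H − T_C) = 2480 × 296.00/387.00 = 1897 J.

Q_C ≈ 1897 J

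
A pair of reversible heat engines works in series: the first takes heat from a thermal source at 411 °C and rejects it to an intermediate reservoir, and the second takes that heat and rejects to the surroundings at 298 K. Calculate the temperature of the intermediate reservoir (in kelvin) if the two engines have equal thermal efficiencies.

T_m ≈ 452 K

T_H = 411 °C → 411 + 273.15 = 684.15 K.
Equal efficiencies require 1 − T_m/T_H = 1 − T_C/T_m, i.e. T_m/T_H = T_C/T_m, so T_m = √(T_H·T_C) = √(684.15 × 298.00) = 452 K.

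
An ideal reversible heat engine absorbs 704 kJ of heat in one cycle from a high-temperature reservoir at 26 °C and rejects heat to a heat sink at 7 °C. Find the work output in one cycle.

W ≈ 44.71 kJ

T_H = 26 °C → 26 + 273.15 = 299.15 K.
T_C = 7 °C → 7 + 273.15 = 280.15 K.
For a reversible engine, η = 1 − T_C/T_H = 1 − 280.15/299.15 = 0.0635.
W = η·Q_H = 0.0635 × 704 = 44.71 kJ.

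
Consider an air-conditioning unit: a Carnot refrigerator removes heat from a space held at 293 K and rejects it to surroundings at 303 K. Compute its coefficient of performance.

COP_R ≈ 29.3

Carnot COP: COP_R = T_C/(T_H − T_C) = 293.00/(303.00 − 293.00) = 29.3.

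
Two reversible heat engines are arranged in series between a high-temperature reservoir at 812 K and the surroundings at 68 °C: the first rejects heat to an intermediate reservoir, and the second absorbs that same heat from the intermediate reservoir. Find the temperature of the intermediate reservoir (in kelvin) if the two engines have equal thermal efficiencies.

T_C = 68 °C → 68 + 273.15 = 341.15 K.
Equal efficiencies require 1 − T_m/T_H = 1 − T_C/T_m, i.e. T_m/T_H = T_C/T_m, so T_m = √(T_H·T_C) = √(812.00 × 341.15) = 526 K.

T_m ≈ 526 K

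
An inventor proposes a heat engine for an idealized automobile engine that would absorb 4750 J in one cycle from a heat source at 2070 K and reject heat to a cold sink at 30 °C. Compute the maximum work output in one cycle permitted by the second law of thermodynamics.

W_max ≈ 4050 J

T_C = 30 °C → 30 + 273.15 = 303.15 K.
The upper bound on efficiency is η_max = 1 − T_C/T_H = 1 − 303.15/2070.00 = 0.8536.
W_max = η_max · Q_H = 0.8536 × 4750 = 4050 J.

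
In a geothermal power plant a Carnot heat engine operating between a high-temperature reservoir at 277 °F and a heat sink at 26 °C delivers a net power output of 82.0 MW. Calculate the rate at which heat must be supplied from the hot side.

T_H = 277 °F → (277 − 32) × 5/9 = 136.11 °C = 409.26 K.
T_C = 26 °C → 26 + 273.15 = 299.15 K.
Since the cycle is reversible, η = 1 − T_C/T_H = 1 − 299.15/409.26 = 0.2690.
Q_H = W/η = 82.0/0.2690 = 305 MW.

Q̇_H ≈ 305 MW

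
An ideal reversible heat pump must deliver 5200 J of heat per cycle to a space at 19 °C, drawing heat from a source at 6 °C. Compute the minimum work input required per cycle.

T_H = 19 °C → 19 + 273.15 = 292.15 K.
T_C = 6 °C → 6 + 273.15 = 279.15 K.
COP_HP = T_H/(T_H − T_C) = 292.15/13.00 = 22.4731.
W = Q_H/COP_HP = 5200/22.4731 = 231.4 J.

W_in ≈ 231.4 J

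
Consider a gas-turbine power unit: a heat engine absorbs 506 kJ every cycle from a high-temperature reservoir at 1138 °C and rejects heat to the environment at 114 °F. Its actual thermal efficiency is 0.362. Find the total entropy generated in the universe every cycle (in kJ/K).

T_H = 1138 °C → 1138 + 273.15 = 1411.15 K.
T_C = 114 °F → (114 − 32) × 5/9 = 45.56 °C = 318.71 K.
W = η·Q_H = 0.362 × 506 = 183.2 kJ, so Q_C = Q_H − W = 322.8 kJ.
Reservoir entropy changes: ΔS_H = −Q_H/T_H = −506/1411.15 = -0.3586 kJ/K and ΔS_C = +Q_C/T_C = 322.8/318.71 = 1.013 kJ/K.
ΔS_univ = −Q_H/T_H + Q_C/T_C = 0.654 kJ/K (> 0, since η = 0.362 < η_Carnot = 0.774).

ΔS_univ ≈ 0.654 kJ/K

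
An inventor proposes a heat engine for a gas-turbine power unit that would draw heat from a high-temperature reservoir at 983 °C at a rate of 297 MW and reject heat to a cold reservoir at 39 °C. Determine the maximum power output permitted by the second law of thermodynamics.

T_H = 983 °C → 983 + 273.15 = 1256.15 K.
T_C = 39 °C → 39 + 273.15 = 312.15 K.
The upper bound on efficiency is η_max = 1 − T_C/T_H = 1 − 312.15/1256.15 = 0.7515.
W_max = η_max · Q_H = 0.7515 × 297 = 223.2 MW.

Ẇ_max ≈ 223.2 MW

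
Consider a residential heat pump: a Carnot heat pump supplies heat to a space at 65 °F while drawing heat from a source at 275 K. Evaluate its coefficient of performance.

COP_HP ≈ 17.7

T_H = 65 °F → (65 − 32) × 5/9 = 18.33 °C = 291.48 K.
COP_HP = T_H/(T_H − T_C) = 291.48/(291.48 − 275.00) = 17.7.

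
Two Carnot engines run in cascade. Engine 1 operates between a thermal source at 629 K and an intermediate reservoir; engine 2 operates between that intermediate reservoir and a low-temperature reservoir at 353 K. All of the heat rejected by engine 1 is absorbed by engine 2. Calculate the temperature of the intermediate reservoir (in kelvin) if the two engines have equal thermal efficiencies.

T_m ≈ 471.2 K

Equal efficiencies require 1 − T_m/T_H = 1 − T_C/T_m, i.e. T_m/T_H = T_C/T_m, so T_m = √(T_H·T_C) = √(629.00 × 353.00) = 471.2 K.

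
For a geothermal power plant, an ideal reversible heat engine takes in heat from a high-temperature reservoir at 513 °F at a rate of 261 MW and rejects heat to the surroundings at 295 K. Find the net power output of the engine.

Ẇ ≈ 118.5 MW

T_H = 513 °F → (513 − 32) × 5/9 = 267.22 °C = 540.37 K.
Since the cycle is reversible, η = 1 − T_C/T_H = 1 − 295.00/540.37 = 0.4541.
W = η·Q_H = 0.4541 × 261 = 118.5 MW.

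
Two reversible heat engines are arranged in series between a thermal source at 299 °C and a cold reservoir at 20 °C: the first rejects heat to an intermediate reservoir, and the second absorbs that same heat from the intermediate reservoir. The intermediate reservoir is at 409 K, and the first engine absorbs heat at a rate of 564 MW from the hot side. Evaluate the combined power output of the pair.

Ẇ_total ≈ 275 MW

T_H = 299 °C → 299 + 273.15 = 572.15 K.
T_C = 20 °C → 20 + 273.15 = 293.15 K.
Two reversible stages in series are equivalent to a single Carnot engine between T_H and T_C, so η_total = 1 − T_C/T_H = 1 − 293.15/572.15 = 0.4876.
W_total = η_total · Q_H = 0.4876 × 564 = 275 MW.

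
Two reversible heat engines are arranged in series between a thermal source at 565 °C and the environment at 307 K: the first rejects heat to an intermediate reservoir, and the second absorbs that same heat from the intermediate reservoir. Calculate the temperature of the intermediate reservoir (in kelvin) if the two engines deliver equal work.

T_m ≈ 573 K

T_H = 565 °C → 565 + 273.15 = 838.15 K.
For reversible stages Q_m = Q_H·(T_m/T_H). Setting W₁ = Q_H(1 − T_m/T_H) equal to W₂ = Q_m(1 − T_C/T_m) = Q_H·(T_m − T_C)/T_H gives T_H − T_m = T_m − T_C, so T_m = (T_H + T_C)/2 = (838.15 + 307.00)/2 = 573 K.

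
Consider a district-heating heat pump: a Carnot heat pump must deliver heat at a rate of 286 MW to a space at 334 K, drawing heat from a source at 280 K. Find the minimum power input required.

Ẇ_in ≈ 46.2 MW

Reversible heating COP: COP_HP = T_H/(T_H − T_C) = 334.00/54.00 = 6.1852.
W = Q_H/COP_HP = 286/6.1852 = 46.2 MW.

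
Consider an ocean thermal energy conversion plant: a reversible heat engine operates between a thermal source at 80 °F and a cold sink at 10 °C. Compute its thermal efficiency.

T_H = 80 °F → (80 − 32) × 5/9 = 26.67 °C = 299.82 K.
T_C = 10 °C → 10 + 273.15 = 283.15 K.
Since the cycle is reversible, η = 1 − T_C/T_H = 1 − 283.15/299.82 = 0.0556.

η ≈ 0.0556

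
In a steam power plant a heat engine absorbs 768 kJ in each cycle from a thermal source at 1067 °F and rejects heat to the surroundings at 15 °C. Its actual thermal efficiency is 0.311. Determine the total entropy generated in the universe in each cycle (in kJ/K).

ΔS_univ ≈ 0.931 kJ/K

T_H = 1067 °F → (1067 − 32) × 5/9 = 575.00 °C = 848.15 K.
T_C = 15 °C → 15 + 273.15 = 288.15 K.
W = η·Q_H = 0.311 × 768 = 238.8 kJ, so Q_C = Q_H − W = 529.2 kJ.
Entropy balance on the reservoirs: −Q_H/T_H = -0.9055 kJ/K, +Q_C/T_C = 1.836 kJ/K.
ΔS_univ = −Q_H/T_H + Q_C/T_C = 0.931 kJ/K (> 0, since η = 0.311 < η_Carnot = 0.660).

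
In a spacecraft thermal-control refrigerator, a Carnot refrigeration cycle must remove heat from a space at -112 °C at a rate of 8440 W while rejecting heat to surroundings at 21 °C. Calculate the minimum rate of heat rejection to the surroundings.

T_H = 21 °C → 21 + 273.15 = 294.15 K.
T_C = -112 °C → -112 + 273.15 = 161.15 K.
For a reversible cycle Q_H/Q_C = T_H/T_C, so Q_H = Q_C·T_H/T_C = 8440 × 294.15/161.15 = 15400 W.

Q̇_H ≈ 15400 W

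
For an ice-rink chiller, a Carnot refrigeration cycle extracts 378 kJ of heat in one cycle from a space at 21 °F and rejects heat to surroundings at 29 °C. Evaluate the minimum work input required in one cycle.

W_in ≈ 49.70 kJ

T_H = 29 °C → 29 + 273.15 = 302.15 K.
T_C = 21 °F → (21 − 32) × 5/9 = -6.11 °C = 267.04 K.
For a reversible refrigerator, COP_R = T_C/(T_H − T_C) = 267.04/35.11 = 7.6055.
W = Q_C/COP_R = 378/7.6055 = 49.70 kJ.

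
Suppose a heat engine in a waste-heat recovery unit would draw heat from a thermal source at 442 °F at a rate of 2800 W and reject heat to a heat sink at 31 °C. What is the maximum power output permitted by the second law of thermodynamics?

Ẇ_max ≈ 1100 W

T_H = 442 °F → (442 − 32) × 5/9 = 227.78 °C = 500.93 K.
T_C = 31 °C → 31 + 273.15 = 304.15 K.
The upper bound on efficiency is η_max = 1 − T_C/T_H = 1 − 304.15/500.93 = 0.3928.
W_max = η_max · Q_H = 0.3928 × 2800 = 1100 W.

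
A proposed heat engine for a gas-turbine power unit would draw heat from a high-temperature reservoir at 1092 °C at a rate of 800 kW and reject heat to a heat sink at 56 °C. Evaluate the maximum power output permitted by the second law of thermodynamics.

T_H = 1092 °C → 1092 + 273.15 = 1365.15 K.
T_C = 56 °C → 56 + 273.15 = 329.15 K.
The upper bound on efficiency is η_max = 1 − T_C/T_H = 1 − 329.15/1365.15 = 0.7589.
W_max = η_max · Q_H = 0.7589 × 800 = 607.1 kW.

Ẇ_max ≈ 607.1 kW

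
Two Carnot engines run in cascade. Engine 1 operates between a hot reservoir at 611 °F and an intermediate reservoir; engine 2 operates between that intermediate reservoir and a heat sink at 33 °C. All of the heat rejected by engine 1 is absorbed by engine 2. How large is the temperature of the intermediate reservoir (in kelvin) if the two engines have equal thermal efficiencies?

T_H = 611 °F → (611 − 32) × 5/9 = 321.67 °C = 594.82 K.
T_C = 33 °C → 33 + 273.15 = 306.15 K.
Equal efficiencies require 1 − T_m/T_H = 1 − T_C/T_m, i.e. T_m/T_H = T_C/T_m, so T_m = √(T_H·T_C) = √(594.82 × 306.15) = 426.7 K.

T_m ≈ 426.7 K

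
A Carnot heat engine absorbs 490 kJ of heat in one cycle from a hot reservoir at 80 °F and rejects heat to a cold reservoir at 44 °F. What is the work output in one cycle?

T_H = 80 °F → (80 − 32) × 5/9 = 26.67 °C = 299.82 K.
T_C = 44 °F → (44 − 32) × 5/9 = 6.67 °C = 279.82 K.
Since the cycle is reversible, η = 1 − T_C/T_H = 1 − 279.82/299.82 = 0.0667.
W = η·Q_H = 0.0667 × 490 = 32.7 kJ.

W ≈ 32.7 kJ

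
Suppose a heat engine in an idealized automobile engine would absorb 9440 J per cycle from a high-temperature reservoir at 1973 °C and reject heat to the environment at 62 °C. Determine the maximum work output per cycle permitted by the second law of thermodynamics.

W_max ≈ 8030 J

T_H = 1973 °C → 1973 + 273.15 = 2246.15 K.
T_C = 62 °C → 62 + 273.15 = 335.15 K.
The second-law ceiling is the Carnot efficiency, η_max = 1 − T_C/T_H = 1 − 335.15/2246.15 = 0.8508.
W_max = η_max · Q_H = 0.8508 × 9440 = 8030 J.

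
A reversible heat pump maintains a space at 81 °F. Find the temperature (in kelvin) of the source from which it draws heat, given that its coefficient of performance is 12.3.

T_H = 81 °F → (81 − 32) × 5/9 = 27.22 °C = 300.37 K.
COP_HP = T_H/(T_H − T_C) ⇒ T_C = T_H·(COP_HP − 1)/COP_HP = 300.37 × (12.3 − 1)/12.3 = 276 K.

T_C ≈ 276 K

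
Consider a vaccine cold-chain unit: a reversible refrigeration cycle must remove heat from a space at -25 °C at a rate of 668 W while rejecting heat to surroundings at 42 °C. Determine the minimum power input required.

T_H = 42 °C → 42 + 273.15 = 315.15 K.
T_C = -25 °C → -25 + 273.15 = 248.15 K.
Carnot COP: COP_R = T_C/(T_H − T_C) = 248.15/67.00 = 3.7037.
W = Q_C/COP_R = 668/3.7037 = 180.4 W.

Ẇ_in ≈ 180.4 W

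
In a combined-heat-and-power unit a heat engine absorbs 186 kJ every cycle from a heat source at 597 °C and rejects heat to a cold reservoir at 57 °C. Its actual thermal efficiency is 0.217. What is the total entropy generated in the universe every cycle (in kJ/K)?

T_H = 597 °C → 597 + 273.15 = 870.15 K.
T_C = 57 °C → 57 + 273.15 = 330.15 K.
W = η·Q_H = 0.217 × 186 = 40.36 kJ, so Q_C = Q_H − W = 145.6 kJ.
Reservoir entropy changes: ΔS_H = −Q_H/T_H = −186/870.15 = -0.2138 kJ/K and ΔS_C = +Q_C/T_C = 145.6/330.15 = 0.4411 kJ/K.
ΔS_univ = −Q_H/T_H + Q_C/T_C = 0.2274 kJ/K (> 0, since η = 0.217 < η_Carnot = 0.621).

ΔS_univ ≈ 0.2274 kJ/K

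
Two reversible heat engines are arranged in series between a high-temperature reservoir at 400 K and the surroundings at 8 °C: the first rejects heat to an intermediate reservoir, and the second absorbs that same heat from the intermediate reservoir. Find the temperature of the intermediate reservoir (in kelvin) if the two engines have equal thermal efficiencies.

T_m ≈ 335 K

T_C = 8 °C → 8 + 273.15 = 281.15 K.
Equal efficiencies require 1 − T_m/T_H = 1 − T_C/T_m, i.e. T_m/T_H = T_C/T_m, so T_m = √(T_H·T_C) = √(400.00 × 281.15) = 335 K.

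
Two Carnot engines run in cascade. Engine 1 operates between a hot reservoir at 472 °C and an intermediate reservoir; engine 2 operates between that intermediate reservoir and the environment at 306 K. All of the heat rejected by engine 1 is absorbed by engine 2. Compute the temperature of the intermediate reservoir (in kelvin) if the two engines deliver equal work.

T_H = 472 °C → 472 + 273.15 = 745.15 K.
For reversible stages Q_m = Q_H·(T_m/T_H). Setting W₁ = Q_H(1 − T_m/T_H) equal to W₂ = Q_m(1 − T_C/T_m) = Q_H·(T_m − T_C)/T_H gives T_H − T_m = T_m − T_C, so T_m = (T_H + T_C)/2 = (745.15 + 306.00)/2 = 526 K.

T_m ≈ 526 K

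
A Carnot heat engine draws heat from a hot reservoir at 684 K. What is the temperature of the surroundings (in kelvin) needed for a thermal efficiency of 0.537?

T_C ≈ 317 K

From η = 1 − T_C/T_H, T_C = T_H·(1 − η) = 684.00 × (1 − 0.537) = 317 K.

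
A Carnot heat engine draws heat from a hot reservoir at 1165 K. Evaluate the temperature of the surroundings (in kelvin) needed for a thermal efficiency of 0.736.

T_C ≈ 308 K

From η = 1 − T_C/T_H, T_C = T_H·(1 − η) = 1165.00 × (1 − 0.736) = 308 K.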